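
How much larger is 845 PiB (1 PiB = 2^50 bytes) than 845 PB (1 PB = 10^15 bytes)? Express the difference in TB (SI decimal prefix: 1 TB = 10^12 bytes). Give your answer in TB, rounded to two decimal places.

106,385.42 TB

845 PiB = 845 × 1,125,899,906,842,624 = 951,385,421,282,017,280 bytes
845 PB = 845 × 1,000,000,000,000,000 = 845,000,000,000,000,000 bytes
difference = 106,385,421,282,017,280 bytes
106,385,421,282,017,280 / 1,000,000,000,000 = 106,385.42 TB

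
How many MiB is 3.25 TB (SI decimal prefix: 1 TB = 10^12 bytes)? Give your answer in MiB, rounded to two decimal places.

3,099,441.53 MiB

3.25 TB = 3.25 × 10^12 bytes = 3,250,000,000,000 bytes
1 MiB = 2^20 bytes = 1,048,576 bytes
3,250,000,000,000 / 1,048,576 = 3,099,441.53 MiB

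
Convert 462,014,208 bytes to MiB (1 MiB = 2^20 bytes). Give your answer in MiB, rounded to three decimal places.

440.611 MiB

462,014,208 bytes given.
1 MiB = 1,048,576 bytes
462,014,208 / 1,048,576 = 440.611 MiB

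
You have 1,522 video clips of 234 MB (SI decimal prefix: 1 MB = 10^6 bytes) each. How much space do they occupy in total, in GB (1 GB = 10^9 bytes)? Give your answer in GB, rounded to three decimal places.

356.148 GB

Total = 1,522 × 234 MB = 356,148 MB
= 356,148 × 1,000,000 bytes = 356,148,000,000 bytes
1 GB = 1,000,000,000 bytes
356,148,000,000 / 1,000,000,000 = 356.148 GB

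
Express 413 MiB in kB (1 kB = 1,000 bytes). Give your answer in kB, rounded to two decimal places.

413 MiB = 413 × 2^20 bytes = 433,061,888 bytes
1 kB = 10^3 bytes = 1,000 bytes
433,061,888 / 1,000 = 433,061.89 kB

433,061.89 kB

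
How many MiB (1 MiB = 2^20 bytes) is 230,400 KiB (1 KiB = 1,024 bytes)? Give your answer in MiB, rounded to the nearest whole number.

225 MiB

230,400 KiB × 1,024 bytes/KiB = 235,929,600 bytes
1 MiB = 1,048,576 bytes
235,929,600 / 1,048,576 = 225 MiB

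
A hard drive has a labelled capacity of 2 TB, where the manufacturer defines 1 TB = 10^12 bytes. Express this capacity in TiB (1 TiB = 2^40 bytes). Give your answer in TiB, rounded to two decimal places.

2 TB × 1,000,000,000,000 bytes/TB = 2,000,000,000,000 bytes
1 TiB = 1,099,511,627,776 bytes
2,000,000,000,000 / 1,099,511,627,776 = 1.82 TiB

1.82 TiB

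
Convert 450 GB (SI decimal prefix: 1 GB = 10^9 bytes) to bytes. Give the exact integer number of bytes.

450,000,000,000 bytes

450 × 1,000,000,000 = 450,000,000,000 bytes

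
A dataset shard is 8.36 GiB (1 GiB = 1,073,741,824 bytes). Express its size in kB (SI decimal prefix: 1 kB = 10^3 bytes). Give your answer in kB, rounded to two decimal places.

8,976,481.65 kB

8.36 GiB × 1,073,741,824 bytes/GiB = 8,976,481,648.64 bytes
1 kB = 10^3 bytes = 1,000 bytes
8,976,481,648.64 / 1,000 = 8,976,481.65 kB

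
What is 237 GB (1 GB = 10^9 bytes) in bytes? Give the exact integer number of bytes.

237,000,000,000 bytes

237 × 1,000,000,000 = 237,000,000,000 bytes  (1 GB = 10^9 bytes)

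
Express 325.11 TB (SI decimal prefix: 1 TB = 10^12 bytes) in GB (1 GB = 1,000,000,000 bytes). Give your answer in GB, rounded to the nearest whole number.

325.11 TB = 325.11 × 10^12 bytes = 325,110,000,000,000 bytes
1 GB = 1,000,000,000 bytes
325,110,000,000,000 / 1,000,000,000 = 325,110 GB

325,110 GB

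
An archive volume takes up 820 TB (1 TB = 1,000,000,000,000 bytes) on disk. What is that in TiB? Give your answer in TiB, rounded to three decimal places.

820 TB × 1,000,000,000,000 bytes/TB = 820,000,000,000,000 bytes
1 TiB = 2^40 bytes = 1,099,511,627,776 bytes
820,000,000,000,000 / 1,099,511,627,776 = 745.786 TiB

745.786 TiB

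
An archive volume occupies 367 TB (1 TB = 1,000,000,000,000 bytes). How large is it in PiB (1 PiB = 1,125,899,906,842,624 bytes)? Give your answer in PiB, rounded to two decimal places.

0.33 PiB

367 TB × 1,000,000,000,000 bytes/TB = 367,000,000,000,000 bytes
1 PiB = 1,125,899,906,842,624 bytes
367,000,000,000,000 / 1,125,899,906,842,624 = 0.33 PiB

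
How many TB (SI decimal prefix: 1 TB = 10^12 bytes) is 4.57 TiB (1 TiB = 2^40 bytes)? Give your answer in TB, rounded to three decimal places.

5.025 TB

4.57 TiB × 1,099,511,627,776 bytes/TiB = 5,024,768,138,936.32 bytes
1 TB = 10^12 bytes = 1,000,000,000,000 bytes
5,024,768,138,936.32 / 1,000,000,000,000 = 5.025 TB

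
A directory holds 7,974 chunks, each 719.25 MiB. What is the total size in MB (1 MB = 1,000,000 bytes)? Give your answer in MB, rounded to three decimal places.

Total = 7,974 × 719.25 MiB = 5735299.5 MiB
= 5735299.5 × 1,048,576 bytes = 6,013,897,408,512 bytes
1 MB = 1,000,000 bytes
6,013,897,408,512 / 1,000,000 = 6,013,897.409 MB

6,013,897.409 MB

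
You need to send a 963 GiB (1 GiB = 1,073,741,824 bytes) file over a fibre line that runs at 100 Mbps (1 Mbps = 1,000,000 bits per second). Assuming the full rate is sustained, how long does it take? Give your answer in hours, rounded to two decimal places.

22.98 hours

963 GiB = 1,034,013,376,512 bytes = 8,272,107,012,096 bits
100 Mbps = 100,000,000 bits/s
time = 8,272,107,012,096 / 100,000,000 = 82,721.0701 s
82,721.0701 s / 3600 = 22.98 hours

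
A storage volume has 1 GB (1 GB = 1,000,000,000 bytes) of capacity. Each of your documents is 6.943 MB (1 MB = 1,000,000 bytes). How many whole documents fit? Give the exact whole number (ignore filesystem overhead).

Capacity: 1 GB = 1,000,000,000 bytes
Per item: 6.943 MB = 6,943,000 bytes
⌊1,000,000,000 / 6,943,000⌋ = 144

144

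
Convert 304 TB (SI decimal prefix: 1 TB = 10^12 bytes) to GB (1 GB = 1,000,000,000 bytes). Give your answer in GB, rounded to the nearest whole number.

304 TB × 1,000,000,000,000 bytes/TB = 304,000,000,000,000 bytes
1 GB = 10^9 bytes = 1,000,000,000 bytes
304,000,000,000,000 / 1,000,000,000 = 304,000 GB

304,000 GB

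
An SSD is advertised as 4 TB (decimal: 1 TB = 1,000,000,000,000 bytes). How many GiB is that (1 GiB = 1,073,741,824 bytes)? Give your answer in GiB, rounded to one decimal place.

3,725.3 GiB

4 TB × 1,000,000,000,000 bytes/TB = 4,000,000,000,000 bytes
1 GiB = 1,073,741,824 bytes
4,000,000,000,000 / 1,073,741,824 = 3,725.3 GiB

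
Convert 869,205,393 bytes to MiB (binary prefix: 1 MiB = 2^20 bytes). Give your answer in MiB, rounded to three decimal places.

828.939 MiB

869,205,393 bytes given.
1 MiB = 2^20 bytes = 1,048,576 bytes
869,205,393 / 1,048,576 = 828.939 MiB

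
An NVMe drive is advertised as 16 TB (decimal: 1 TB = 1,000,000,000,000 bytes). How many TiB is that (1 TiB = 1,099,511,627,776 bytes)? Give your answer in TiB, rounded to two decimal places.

16 TB = 16 × 10^12 bytes = 16,000,000,000,000 bytes
1 TiB = 2^40 bytes = 1,099,511,627,776 bytes
16,000,000,000,000 / 1,099,511,627,776 = 14.55 TiB

14.55 TiB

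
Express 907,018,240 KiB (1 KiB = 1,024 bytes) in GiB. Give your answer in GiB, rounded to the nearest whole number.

865 GiB

907,018,240 KiB × 1,024 bytes/KiB = 928,786,677,760 bytes
1 GiB = 2^30 bytes = 1,073,741,824 bytes
928,786,677,760 / 1,073,741,824 = 865 GiB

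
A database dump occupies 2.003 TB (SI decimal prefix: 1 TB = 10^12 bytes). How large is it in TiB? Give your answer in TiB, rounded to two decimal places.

2.003 TB = 2.003 × 10^12 bytes = 2,003,000,000,000 bytes
1 TiB = 2^40 bytes = 1,099,511,627,776 bytes
2,003,000,000,000 / 1,099,511,627,776 = 1.82 TiB

1.82 TiB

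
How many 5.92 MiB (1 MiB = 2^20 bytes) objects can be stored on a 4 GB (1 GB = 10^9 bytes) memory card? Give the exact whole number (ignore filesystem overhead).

Capacity: 4 GB = 4,000,000,000 bytes
Per item: 5.92 MiB = 6,207,569.92 bytes
⌊4,000,000,000 / 6,207,569.92⌋ = 644

644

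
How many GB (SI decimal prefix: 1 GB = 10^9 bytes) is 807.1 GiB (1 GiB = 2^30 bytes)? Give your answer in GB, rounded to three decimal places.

807.1 GiB × 1,073,741,824 bytes/GiB = 866,617,026,150.4 bytes
1 GB = 1,000,000,000 bytes
866,617,026,150.4 / 1,000,000,000 = 866.617 GB

866.617 GB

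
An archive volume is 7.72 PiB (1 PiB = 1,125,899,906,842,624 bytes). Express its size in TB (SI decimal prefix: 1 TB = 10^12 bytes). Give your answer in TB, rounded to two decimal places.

7.72 PiB × 1,125,899,906,842,624 bytes/PiB = 8,691,947,280,825,057.28 bytes
1 TB = 1,000,000,000,000 bytes
8,691,947,280,825,057.28 / 1,000,000,000,000 = 8,691.95 TB

8,691.95 TB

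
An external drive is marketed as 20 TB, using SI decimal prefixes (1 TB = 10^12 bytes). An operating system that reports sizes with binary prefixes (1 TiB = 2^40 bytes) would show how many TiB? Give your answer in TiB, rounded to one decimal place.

20 TB = 20 × 10^12 bytes = 20,000,000,000,000 bytes
1 TiB = 2^40 bytes = 1,099,511,627,776 bytes
20,000,000,000,000 / 1,099,511,627,776 = 18.2 TiB

18.2 TiB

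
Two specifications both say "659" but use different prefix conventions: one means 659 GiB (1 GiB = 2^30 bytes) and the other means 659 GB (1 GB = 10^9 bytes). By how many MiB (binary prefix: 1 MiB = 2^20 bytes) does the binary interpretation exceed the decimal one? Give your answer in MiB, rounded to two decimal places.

659 GiB = 659 × 1,073,741,824 = 707,595,862,016 bytes
659 GB = 659 × 1,000,000,000 = 659,000,000,000 bytes
difference = 48,595,862,016 bytes
48,595,862,016 / 1,048,576 = 46,344.63 MiB

46,344.63 MiB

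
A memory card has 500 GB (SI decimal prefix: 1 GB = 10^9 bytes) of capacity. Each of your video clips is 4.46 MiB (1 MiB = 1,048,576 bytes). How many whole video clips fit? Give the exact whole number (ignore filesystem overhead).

Capacity: 500 GB = 500,000,000,000 bytes
Per item: 4.46 MiB = 4,676,648.96 bytes
⌊500,000,000,000 / 4,676,648.96⌋ = 106,914

106,914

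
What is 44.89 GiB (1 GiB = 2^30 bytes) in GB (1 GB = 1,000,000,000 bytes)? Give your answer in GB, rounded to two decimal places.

44.89 GiB × 1,073,741,824 bytes/GiB = 48,200,270,479.36 bytes
1 GB = 1,000,000,000 bytes
48,200,270,479.36 / 1,000,000,000 = 48.20 GB

48.20 GB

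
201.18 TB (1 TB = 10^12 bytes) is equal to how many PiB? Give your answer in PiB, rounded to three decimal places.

201.18 TB = 201.18 × 10^12 bytes = 201,180,000,000,000 bytes
1 PiB = 2^50 bytes = 1,125,899,906,842,624 bytes
201,180,000,000,000 / 1,125,899,906,842,624 = 0.179 PiB

0.179 PiB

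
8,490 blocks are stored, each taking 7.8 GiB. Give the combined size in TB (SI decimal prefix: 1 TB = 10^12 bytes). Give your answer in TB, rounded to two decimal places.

Total = 8,490 × 7.8 GiB = 66,222 GiB
= 66,222 × 1,073,741,824 bytes = 71,105,331,068,928 bytes
1 TB = 1,000,000,000,000 bytes
71,105,331,068,928 / 1,000,000,000,000 = 71.11 TB

71.11 TB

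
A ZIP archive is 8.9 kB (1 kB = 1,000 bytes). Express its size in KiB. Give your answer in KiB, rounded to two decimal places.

8.69 KiB

8.9 kB × 1,000 bytes/kB = 8,900 bytes
1 KiB = 1,024 bytes
8,900 / 1,024 = 8.69 KiB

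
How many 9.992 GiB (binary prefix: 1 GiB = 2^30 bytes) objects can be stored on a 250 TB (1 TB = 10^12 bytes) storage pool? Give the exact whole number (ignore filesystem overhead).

Capacity: 250 TB = 250,000,000,000,000 bytes
Per item: 9.992 GiB = 10,728,828,305.408 bytes
⌊250,000,000,000,000 / 10,728,828,305.408⌋ = 23,301

23,301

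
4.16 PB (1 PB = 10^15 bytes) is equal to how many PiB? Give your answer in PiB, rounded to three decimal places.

3.695 PiB

4.16 PB = 4.16 × 10^15 bytes = 4,160,000,000,000,000 bytes
1 PiB = 2^50 bytes = 1,125,899,906,842,624 bytes
4,160,000,000,000,000 / 1,125,899,906,842,624 = 3.695 PiB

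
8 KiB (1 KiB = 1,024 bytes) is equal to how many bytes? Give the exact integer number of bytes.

8 × 1,024 = 8,192 bytes

8,192 bytes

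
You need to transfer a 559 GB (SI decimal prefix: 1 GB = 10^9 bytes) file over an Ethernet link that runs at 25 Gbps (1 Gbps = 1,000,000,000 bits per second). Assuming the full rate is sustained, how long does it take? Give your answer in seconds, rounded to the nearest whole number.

559 GB = 559,000,000,000 bytes = 4,472,000,000,000 bits
25 Gbps = 25,000,000,000 bits/s
time = 4,472,000,000,000 / 25,000,000,000 = 179 s

179 seconds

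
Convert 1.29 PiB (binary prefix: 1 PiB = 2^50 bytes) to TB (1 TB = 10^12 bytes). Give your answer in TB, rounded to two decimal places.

1,452.41 TB

1.29 PiB = 1.29 × 2^50 bytes = 1,452,410,879,826,984.96 bytes
1 TB = 1,000,000,000,000 bytes
1,452,410,879,826,984.96 / 1,000,000,000,000 = 1,452.41 TB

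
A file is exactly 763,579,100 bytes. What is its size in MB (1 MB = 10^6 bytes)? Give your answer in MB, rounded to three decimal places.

763,579,100 bytes given.
1 MB = 10^6 bytes = 1,000,000 bytes
763,579,100 / 1,000,000 = 763.579 MB

763.579 MB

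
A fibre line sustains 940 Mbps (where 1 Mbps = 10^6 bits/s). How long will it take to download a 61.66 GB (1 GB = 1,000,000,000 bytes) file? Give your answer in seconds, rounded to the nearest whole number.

525 seconds

61.66 GB = 61,660,000,000 bytes = 493,280,000,000 bits
940 Mbps = 940,000,000 bits/s
time = 493,280,000,000 / 940,000,000 = 525 s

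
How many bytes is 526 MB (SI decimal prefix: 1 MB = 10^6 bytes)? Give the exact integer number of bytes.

526,000,000 bytes

526 × 1,000,000 = 526,000,000 bytes  (1 MB = 10^6 bytes)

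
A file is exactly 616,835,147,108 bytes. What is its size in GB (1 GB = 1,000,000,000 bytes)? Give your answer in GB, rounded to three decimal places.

616,835,147,108 bytes given.
1 GB = 1,000,000,000 bytes
616,835,147,108 / 1,000,000,000 = 616.835 GB

616.835 GB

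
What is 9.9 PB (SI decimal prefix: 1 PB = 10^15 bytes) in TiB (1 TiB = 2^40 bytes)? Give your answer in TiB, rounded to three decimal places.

9,003.998 TiB

9.9 PB = 9.9 × 10^15 bytes = 9,900,000,000,000,000 bytes
1 TiB = 2^40 bytes = 1,099,511,627,776 bytes
9,900,000,000,000,000 / 1,099,511,627,776 = 9,003.998 TiB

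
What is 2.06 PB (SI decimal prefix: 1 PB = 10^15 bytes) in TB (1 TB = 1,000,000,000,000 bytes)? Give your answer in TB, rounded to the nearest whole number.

2,060 TB

2.06 PB × 1,000,000,000,000,000 bytes/PB = 2,060,000,000,000,000 bytes
1 TB = 10^12 bytes = 1,000,000,000,000 bytes
2,060,000,000,000,000 / 1,000,000,000,000 = 2,060 TB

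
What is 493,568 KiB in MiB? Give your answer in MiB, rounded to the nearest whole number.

493,568 KiB = 493,568 × 2^10 bytes = 505,413,632 bytes
1 MiB = 2^20 bytes = 1,048,576 bytes
505,413,632 / 1,048,576 = 482 MiB

482 MiB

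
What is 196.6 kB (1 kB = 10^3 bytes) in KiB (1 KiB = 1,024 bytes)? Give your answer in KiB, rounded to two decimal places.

191.99 KiB

196.6 kB × 1,000 bytes/kB = 196,600 bytes
1 KiB = 1,024 bytes
196,600 / 1,024 = 191.99 KiB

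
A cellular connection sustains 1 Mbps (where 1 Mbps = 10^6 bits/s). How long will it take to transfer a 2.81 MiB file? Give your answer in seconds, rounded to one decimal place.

23.6 seconds

2.81 MiB = 2,946,498.56 bytes = 23,571,988.48 bits
1 Mbps = 1,000,000 bits/s
time = 23,571,988.48 / 1,000,000 = 23.6 s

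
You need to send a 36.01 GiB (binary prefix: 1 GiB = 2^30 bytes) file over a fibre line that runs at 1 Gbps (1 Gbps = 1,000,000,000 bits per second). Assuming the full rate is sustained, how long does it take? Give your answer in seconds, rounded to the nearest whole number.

36.01 GiB = 38,665,443,082.24 bytes = 309,323,544,657.92 bits
1 Gbps = 1,000,000,000 bits/s
time = 309,323,544,657.92 / 1,000,000,000 = 309 s

309 seconds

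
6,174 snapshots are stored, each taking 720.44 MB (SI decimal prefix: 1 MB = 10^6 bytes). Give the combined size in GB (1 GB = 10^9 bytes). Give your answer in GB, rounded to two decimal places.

Total = 6,174 × 720.44 MB = 4447996.56 MB
= 4447996.56 × 1,000,000 bytes = 4,447,996,560,000 bytes
1 GB = 1,000,000,000 bytes
4,447,996,560,000 / 1,000,000,000 = 4,448.00 GB

4,448.00 GB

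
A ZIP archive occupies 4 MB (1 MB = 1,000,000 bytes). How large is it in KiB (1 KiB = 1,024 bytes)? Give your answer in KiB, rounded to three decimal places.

3,906.250 KiB

4 MB × 1,000,000 bytes/MB = 4,000,000 bytes
1 KiB = 1,024 bytes
4,000,000 / 1,024 = 3,906.250 KiB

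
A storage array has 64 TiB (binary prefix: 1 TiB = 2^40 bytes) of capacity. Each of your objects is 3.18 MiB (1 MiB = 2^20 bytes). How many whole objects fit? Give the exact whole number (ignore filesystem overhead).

Capacity: 64 TiB = 70,368,744,177,664 bytes
Per item: 3.18 MiB = 3,334,471.68 bytes
⌊70,368,744,177,664 / 3,334,471.68⌋ = 21,103,416

21,103,416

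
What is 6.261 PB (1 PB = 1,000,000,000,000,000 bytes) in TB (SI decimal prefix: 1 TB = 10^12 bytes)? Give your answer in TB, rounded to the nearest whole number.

6.261 PB × 1,000,000,000,000,000 bytes/PB = 6,261,000,000,000,000 bytes
1 TB = 1,000,000,000,000 bytes
6,261,000,000,000,000 / 1,000,000,000,000 = 6,261 TB

6,261 TB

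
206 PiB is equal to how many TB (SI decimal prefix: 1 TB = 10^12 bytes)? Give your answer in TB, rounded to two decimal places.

206 PiB × 1,125,899,906,842,624 bytes/PiB = 231,935,380,809,580,544 bytes
1 TB = 1,000,000,000,000 bytes
231,935,380,809,580,544 / 1,000,000,000,000 = 231,935.38 TB

231,935.38 TB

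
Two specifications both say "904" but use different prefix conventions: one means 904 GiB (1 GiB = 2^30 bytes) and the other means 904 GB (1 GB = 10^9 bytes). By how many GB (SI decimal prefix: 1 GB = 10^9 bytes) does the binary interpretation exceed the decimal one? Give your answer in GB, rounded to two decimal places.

904 GiB = 904 × 1,073,741,824 = 970,662,608,896 bytes
904 GB = 904 × 1,000,000,000 = 904,000,000,000 bytes
difference = 66,662,608,896 bytes
66,662,608,896 / 1,000,000,000 = 66.66 GB

66.66 GB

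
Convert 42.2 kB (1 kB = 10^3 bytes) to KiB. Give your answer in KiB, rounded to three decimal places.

42.2 kB = 42.2 × 10^3 bytes = 42,200 bytes
1 KiB = 2^10 bytes = 1,024 bytes
42,200 / 1,024 = 41.211 KiB

41.211 KiB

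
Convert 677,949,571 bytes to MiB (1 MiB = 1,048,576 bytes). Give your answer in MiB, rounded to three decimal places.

677,949,571 bytes given.
1 MiB = 1,048,576 bytes
677,949,571 / 1,048,576 = 646.543 MiB

646.543 MiB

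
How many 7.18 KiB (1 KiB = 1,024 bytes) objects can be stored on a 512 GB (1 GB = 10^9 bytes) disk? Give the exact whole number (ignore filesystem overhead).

Capacity: 512 GB = 512,000,000,000 bytes
Per item: 7.18 KiB = 7,352.32 bytes
⌊512,000,000,000 / 7,352.32⌋ = 69,637,883

69,637,883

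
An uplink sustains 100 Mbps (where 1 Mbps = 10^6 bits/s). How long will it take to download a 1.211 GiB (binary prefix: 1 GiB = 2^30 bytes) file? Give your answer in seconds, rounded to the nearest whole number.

1.211 GiB = 1,300,301,348.864 bytes = 10,402,410,790.912 bits
100 Mbps = 100,000,000 bits/s
time = 10,402,410,790.912 / 100,000,000 = 104 s

104 seconds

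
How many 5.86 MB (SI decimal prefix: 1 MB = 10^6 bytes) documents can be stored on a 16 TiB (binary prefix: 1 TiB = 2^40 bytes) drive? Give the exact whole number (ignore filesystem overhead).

3,002,079

Capacity: 16 TiB = 17,592,186,044,416 bytes
Per item: 5.86 MB = 5,860,000 bytes
⌊17,592,186,044,416 / 5,860,000⌋ = 3,002,079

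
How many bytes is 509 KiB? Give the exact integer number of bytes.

509 × 1,024 = 521,216 bytes

521,216 bytes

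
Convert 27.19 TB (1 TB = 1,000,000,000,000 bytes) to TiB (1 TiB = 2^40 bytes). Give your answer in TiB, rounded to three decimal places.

27.19 TB = 27.19 × 10^12 bytes = 27,190,000,000,000 bytes
1 TiB = 2^40 bytes = 1,099,511,627,776 bytes
27,190,000,000,000 / 1,099,511,627,776 = 24.729 TiB

24.729 TiB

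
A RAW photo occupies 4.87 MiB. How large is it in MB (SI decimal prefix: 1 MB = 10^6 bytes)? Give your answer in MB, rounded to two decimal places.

5.11 MB

4.87 MiB × 1,048,576 bytes/MiB = 5,106,565.12 bytes
1 MB = 10^6 bytes = 1,000,000 bytes
5,106,565.12 / 1,000,000 = 5.11 MB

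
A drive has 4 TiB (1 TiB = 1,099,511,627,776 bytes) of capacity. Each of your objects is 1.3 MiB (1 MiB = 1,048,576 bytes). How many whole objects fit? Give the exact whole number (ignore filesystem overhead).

Capacity: 4 TiB = 4,398,046,511,104 bytes
Per item: 1.3 MiB = 1,363,148.8 bytes
⌊4,398,046,511,104 / 1,363,148.8⌋ = 3,226,387

3,226,387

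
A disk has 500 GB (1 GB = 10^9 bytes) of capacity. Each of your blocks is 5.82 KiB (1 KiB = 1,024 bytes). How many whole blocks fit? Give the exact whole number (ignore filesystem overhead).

83,897,121

Capacity: 500 GB = 500,000,000,000 bytes
Per item: 5.82 KiB = 5,959.68 bytes
⌊500,000,000,000 / 5,959.68⌋ = 83,897,121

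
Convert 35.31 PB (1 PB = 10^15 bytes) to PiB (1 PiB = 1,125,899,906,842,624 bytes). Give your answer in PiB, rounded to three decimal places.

31.362 PiB

35.31 PB = 35.31 × 10^15 bytes = 35,310,000,000,000,000 bytes
1 PiB = 1,125,899,906,842,624 bytes
35,310,000,000,000,000 / 1,125,899,906,842,624 = 31.362 PiB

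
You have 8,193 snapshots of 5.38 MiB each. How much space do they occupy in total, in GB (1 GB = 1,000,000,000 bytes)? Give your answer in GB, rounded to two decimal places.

Total = 8,193 × 5.38 MiB = 44078.34 MiB
= 44078.34 × 1,048,576 bytes = 46,219,489,443.84 bytes
1 GB = 1,000,000,000 bytes
46,219,489,443.84 / 1,000,000,000 = 46.22 GB

46.22 GB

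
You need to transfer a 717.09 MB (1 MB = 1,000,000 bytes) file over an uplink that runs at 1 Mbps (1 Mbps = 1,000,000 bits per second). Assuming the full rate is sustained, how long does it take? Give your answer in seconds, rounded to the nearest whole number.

717.09 MB = 717,090,000 bytes = 5,736,720,000 bits
1 Mbps = 1,000,000 bits/s
time = 5,736,720,000 / 1,000,000 = 5,737 s

5,737 seconds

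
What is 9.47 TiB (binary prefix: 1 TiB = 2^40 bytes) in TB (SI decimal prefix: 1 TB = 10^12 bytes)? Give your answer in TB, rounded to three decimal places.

9.47 TiB = 9.47 × 2^40 bytes = 10,412,375,115,038.72 bytes
1 TB = 10^12 bytes = 1,000,000,000,000 bytes
10,412,375,115,038.72 / 1,000,000,000,000 = 10.412 TB

10.412 TB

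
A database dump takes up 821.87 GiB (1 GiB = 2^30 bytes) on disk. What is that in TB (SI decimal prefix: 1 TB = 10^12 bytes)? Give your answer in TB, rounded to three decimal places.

821.87 GiB = 821.87 × 2^30 bytes = 882,476,192,890.88 bytes
1 TB = 10^12 bytes = 1,000,000,000,000 bytes
882,476,192,890.88 / 1,000,000,000,000 = 0.882 TB

0.882 TB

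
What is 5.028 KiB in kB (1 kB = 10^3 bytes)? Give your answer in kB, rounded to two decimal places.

5.028 KiB = 5.028 × 2^10 bytes = 5,148.672 bytes
1 kB = 1,000 bytes
5,148.672 / 1,000 = 5.15 kB

5.15 kB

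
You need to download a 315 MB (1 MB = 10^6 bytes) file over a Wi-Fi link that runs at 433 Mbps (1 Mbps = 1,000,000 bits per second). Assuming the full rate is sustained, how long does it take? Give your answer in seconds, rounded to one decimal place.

315 MB = 315,000,000 bytes = 2,520,000,000 bits
433 Mbps = 433,000,000 bits/s
time = 2,520,000,000 / 433,000,000 = 5.8 s

5.8 seconds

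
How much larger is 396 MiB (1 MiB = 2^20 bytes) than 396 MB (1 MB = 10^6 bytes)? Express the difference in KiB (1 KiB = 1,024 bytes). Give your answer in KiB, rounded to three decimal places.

18,785.250 KiB

396 MiB = 396 × 1,048,576 = 415,236,096 bytes
396 MB = 396 × 1,000,000 = 396,000,000 bytes
difference = 19,236,096 bytes
19,236,096 / 1,024 = 18,785.250 KiB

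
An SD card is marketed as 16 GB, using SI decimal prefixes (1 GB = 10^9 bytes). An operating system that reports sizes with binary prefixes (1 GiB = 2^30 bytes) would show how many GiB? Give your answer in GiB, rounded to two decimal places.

14.90 GiB

16 GB = 16 × 10^9 bytes = 16,000,000,000 bytes
1 GiB = 1,073,741,824 bytes
16,000,000,000 / 1,073,741,824 = 14.90 GiB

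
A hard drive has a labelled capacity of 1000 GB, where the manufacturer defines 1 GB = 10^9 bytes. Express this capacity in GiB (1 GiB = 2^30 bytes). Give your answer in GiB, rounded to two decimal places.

1000 GB = 1000 × 10^9 bytes = 1,000,000,000,000 bytes
1 GiB = 2^30 bytes = 1,073,741,824 bytes
1,000,000,000,000 / 1,073,741,824 = 931.32 GiB

931.32 GiB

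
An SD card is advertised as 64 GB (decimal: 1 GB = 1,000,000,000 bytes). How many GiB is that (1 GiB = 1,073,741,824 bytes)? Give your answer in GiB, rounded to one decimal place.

64 GB = 64 × 10^9 bytes = 64,000,000,000 bytes
1 GiB = 1,073,741,824 bytes
64,000,000,000 / 1,073,741,824 = 59.6 GiB

59.6 GiB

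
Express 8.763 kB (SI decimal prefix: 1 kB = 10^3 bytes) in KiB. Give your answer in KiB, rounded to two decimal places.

8.763 kB = 8.763 × 10^3 bytes = 8,763 bytes
1 KiB = 1,024 bytes
8,763 / 1,024 = 8.56 KiB

8.56 KiB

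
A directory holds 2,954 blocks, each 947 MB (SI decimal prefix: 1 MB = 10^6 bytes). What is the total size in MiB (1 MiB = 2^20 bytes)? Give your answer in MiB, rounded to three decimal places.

2,667,844.772 MiB

Total = 2,954 × 947 MB = 2,797,438 MB
= 2,797,438 × 1,000,000 bytes = 2,797,438,000,000 bytes
1 MiB = 1,048,576 bytes
2,797,438,000,000 / 1,048,576 = 2,667,844.772 MiB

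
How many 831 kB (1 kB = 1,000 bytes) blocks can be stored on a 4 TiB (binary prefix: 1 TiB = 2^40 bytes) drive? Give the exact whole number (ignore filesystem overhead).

5,292,474

Capacity: 4 TiB = 4,398,046,511,104 bytes
Per item: 831 kB = 831,000 bytes
⌊4,398,046,511,104 / 831,000⌋ = 5,292,474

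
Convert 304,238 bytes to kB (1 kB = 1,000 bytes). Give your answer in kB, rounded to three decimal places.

304.238 kB

304,238 bytes given.
1 kB = 10^3 bytes = 1,000 bytes
304,238 / 1,000 = 304.238 kB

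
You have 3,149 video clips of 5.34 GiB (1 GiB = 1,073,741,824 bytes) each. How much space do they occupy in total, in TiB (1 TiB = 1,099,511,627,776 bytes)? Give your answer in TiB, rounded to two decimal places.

Total = 3,149 × 5.34 GiB = 16815.66 GiB
= 16815.66 × 1,073,741,824 bytes = 18,055,677,440,163.84 bytes
1 TiB = 1,099,511,627,776 bytes
18,055,677,440,163.84 / 1,099,511,627,776 = 16.42 TiB

16.42 TiB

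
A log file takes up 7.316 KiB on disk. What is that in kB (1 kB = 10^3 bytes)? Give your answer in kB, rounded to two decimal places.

7.316 KiB = 7.316 × 2^10 bytes = 7,491.584 bytes
1 kB = 1,000 bytes
7,491.584 / 1,000 = 7.49 kB

7.49 kB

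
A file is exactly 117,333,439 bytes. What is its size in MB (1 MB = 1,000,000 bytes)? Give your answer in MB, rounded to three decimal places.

117,333,439 bytes given.
1 MB = 1,000,000 bytes
117,333,439 / 1,000,000 = 117.333 MB

117.333 MB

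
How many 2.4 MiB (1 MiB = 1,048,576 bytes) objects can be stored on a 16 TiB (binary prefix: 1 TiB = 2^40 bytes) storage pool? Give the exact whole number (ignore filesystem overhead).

Capacity: 16 TiB = 17,592,186,044,416 bytes
Per item: 2.4 MiB = 2,516,582.4 bytes
⌊17,592,186,044,416 / 2,516,582.4⌋ = 6,990,506

6,990,506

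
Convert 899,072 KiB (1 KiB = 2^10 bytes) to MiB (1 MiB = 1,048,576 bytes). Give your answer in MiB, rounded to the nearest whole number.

878 MiB

899,072 KiB = 899,072 × 2^10 bytes = 920,649,728 bytes
1 MiB = 1,048,576 bytes
920,649,728 / 1,048,576 = 878 MiB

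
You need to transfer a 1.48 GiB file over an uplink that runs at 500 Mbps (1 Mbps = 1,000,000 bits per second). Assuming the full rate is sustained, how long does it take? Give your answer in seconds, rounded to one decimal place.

1.48 GiB = 1,589,137,899.52 bytes = 12,713,103,196.16 bits
500 Mbps = 500,000,000 bits/s
time = 12,713,103,196.16 / 500,000,000 = 25.4 s

25.4 seconds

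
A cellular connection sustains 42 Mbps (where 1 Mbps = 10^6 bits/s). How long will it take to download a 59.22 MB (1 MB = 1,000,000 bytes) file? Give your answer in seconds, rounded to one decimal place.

59.22 MB = 59,220,000 bytes = 473,760,000 bits
42 Mbps = 42,000,000 bits/s
time = 473,760,000 / 42,000,000 = 11.3 s

11.3 seconds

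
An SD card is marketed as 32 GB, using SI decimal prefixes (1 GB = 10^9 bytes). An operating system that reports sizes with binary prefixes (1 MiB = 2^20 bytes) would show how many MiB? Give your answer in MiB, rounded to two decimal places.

30,517.58 MiB

32 GB = 32 × 10^9 bytes = 32,000,000,000 bytes
1 MiB = 2^20 bytes = 1,048,576 bytes
32,000,000,000 / 1,048,576 = 30,517.58 MiB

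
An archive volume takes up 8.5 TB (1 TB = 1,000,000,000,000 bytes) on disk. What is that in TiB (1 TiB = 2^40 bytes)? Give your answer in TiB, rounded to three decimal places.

7.731 TiB

8.5 TB × 1,000,000,000,000 bytes/TB = 8,500,000,000,000 bytes
1 TiB = 1,099,511,627,776 bytes
8,500,000,000,000 / 1,099,511,627,776 = 7.731 TiB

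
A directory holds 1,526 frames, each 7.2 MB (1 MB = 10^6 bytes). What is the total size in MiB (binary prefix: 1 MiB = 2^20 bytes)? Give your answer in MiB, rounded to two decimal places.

10,478.21 MiB

Total = 1,526 × 7.2 MB = 10987.2 MB
= 10987.2 × 1,000,000 bytes = 10,987,200,000 bytes
1 MiB = 1,048,576 bytes
10,987,200,000 / 1,048,576 = 10,478.21 MiB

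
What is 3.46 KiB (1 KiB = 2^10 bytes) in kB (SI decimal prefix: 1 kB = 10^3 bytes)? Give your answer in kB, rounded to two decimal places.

3.46 KiB = 3.46 × 2^10 bytes = 3,543.04 bytes
1 kB = 1,000 bytes
3,543.04 / 1,000 = 3.54 kB

3.54 kB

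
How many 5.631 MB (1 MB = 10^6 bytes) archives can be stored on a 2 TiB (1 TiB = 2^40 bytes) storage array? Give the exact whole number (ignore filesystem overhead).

Capacity: 2 TiB = 2,199,023,255,552 bytes
Per item: 5.631 MB = 5,631,000 bytes
⌊2,199,023,255,552 / 5,631,000⌋ = 390,520

390,520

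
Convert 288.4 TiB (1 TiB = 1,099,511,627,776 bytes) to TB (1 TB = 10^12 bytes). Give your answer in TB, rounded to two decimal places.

317.10 TB

288.4 TiB = 288.4 × 2^40 bytes = 317,099,153,450,598.4 bytes
1 TB = 1,000,000,000,000 bytes
317,099,153,450,598.4 / 1,000,000,000,000 = 317.10 TB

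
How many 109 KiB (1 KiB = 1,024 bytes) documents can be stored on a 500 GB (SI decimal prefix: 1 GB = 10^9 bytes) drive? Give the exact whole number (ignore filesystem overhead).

Capacity: 500 GB = 500,000,000,000 bytes
Per item: 109 KiB = 111,616 bytes
⌊500,000,000,000 / 111,616⌋ = 4,479,644

4,479,644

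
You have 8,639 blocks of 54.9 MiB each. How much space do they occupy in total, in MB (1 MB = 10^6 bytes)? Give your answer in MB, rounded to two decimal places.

497,319.78 MB

Total = 8,639 × 54.9 MiB = 474281.1 MiB
= 474281.1 × 1,048,576 bytes = 497,319,778,713.6 bytes
1 MB = 1,000,000 bytes
497,319,778,713.6 / 1,000,000 = 497,319.78 MB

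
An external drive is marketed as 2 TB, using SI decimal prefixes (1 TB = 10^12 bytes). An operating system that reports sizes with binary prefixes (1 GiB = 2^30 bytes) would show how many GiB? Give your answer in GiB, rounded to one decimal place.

2 TB = 2 × 10^12 bytes = 2,000,000,000,000 bytes
1 GiB = 1,073,741,824 bytes
2,000,000,000,000 / 1,073,741,824 = 1,862.6 GiB

1,862.6 GiB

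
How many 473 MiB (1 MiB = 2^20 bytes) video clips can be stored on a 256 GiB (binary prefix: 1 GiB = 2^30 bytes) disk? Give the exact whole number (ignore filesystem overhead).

Capacity: 256 GiB = 274,877,906,944 bytes
Per item: 473 MiB = 495,976,448 bytes
⌊274,877,906,944 / 495,976,448⌋ = 554

554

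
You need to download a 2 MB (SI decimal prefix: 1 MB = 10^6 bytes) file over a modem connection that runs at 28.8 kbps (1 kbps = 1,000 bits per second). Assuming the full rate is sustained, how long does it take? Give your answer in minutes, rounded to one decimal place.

9.3 minutes

2 MB = 2,000,000 bytes = 16,000,000 bits
28.8 kbps = 28,800 bits/s
time = 16,000,000 / 28,800 = 555.56 s
555.56 s / 60 = 9.3 minutes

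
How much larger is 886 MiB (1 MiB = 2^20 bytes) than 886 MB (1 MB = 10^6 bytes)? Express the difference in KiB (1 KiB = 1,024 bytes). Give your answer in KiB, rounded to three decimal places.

42,029.625 KiB

886 MiB = 886 × 1,048,576 = 929,038,336 bytes
886 MB = 886 × 1,000,000 = 886,000,000 bytes
difference = 43,038,336 bytes
43,038,336 / 1,024 = 42,029.625 KiB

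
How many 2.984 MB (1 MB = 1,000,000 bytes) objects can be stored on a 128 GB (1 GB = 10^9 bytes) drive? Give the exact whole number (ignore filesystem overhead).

42,895

Capacity: 128 GB = 128,000,000,000 bytes
Per item: 2.984 MB = 2,984,000 bytes
⌊128,000,000,000 / 2,984,000⌋ = 42,895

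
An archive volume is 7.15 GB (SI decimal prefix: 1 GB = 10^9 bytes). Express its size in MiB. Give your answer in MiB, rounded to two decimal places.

6,818.77 MiB

7.15 GB = 7.15 × 10^9 bytes = 7,150,000,000 bytes
1 MiB = 1,048,576 bytes
7,150,000,000 / 1,048,576 = 6,818.77 MiB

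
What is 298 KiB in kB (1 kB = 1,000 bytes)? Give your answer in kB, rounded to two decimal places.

298 KiB × 1,024 bytes/KiB = 305,152 bytes
1 kB = 1,000 bytes
305,152 / 1,000 = 305.15 kB

305.15 kB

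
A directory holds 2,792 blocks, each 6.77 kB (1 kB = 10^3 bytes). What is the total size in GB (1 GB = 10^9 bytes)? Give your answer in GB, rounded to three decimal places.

0.019 GB

Total = 2,792 × 6.77 kB = 18901.84 kB
= 18901.84 × 1,000 bytes = 18,901,840 bytes
1 GB = 1,000,000,000 bytes
18,901,840 / 1,000,000,000 = 0.019 GB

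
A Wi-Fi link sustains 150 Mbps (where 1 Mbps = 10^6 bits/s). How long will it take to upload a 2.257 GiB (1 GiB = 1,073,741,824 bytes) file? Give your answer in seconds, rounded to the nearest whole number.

129 seconds

2.257 GiB = 2,423,435,296.768 bytes = 19,387,482,374.144 bits
150 Mbps = 150,000,000 bits/s
time = 19,387,482,374.144 / 150,000,000 = 129 s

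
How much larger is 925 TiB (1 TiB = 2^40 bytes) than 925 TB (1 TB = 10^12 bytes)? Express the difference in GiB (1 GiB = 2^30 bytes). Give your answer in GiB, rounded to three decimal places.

925 TiB = 925 × 1,099,511,627,776 = 1,017,048,255,692,800 bytes
925 TB = 925 × 1,000,000,000,000 = 925,000,000,000,000 bytes
difference = 92,048,255,692,800 bytes
92,048,255,692,800 / 1,073,741,824 = 85,726.618 GiB

85,726.618 GiB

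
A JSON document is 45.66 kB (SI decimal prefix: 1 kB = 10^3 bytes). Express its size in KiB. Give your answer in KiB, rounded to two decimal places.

45.66 kB × 1,000 bytes/kB = 45,660 bytes
1 KiB = 2^10 bytes = 1,024 bytes
45,660 / 1,024 = 44.59 KiB

44.59 KiB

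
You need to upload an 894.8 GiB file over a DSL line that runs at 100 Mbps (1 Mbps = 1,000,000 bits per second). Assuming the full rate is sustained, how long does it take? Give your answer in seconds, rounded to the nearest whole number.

76,863 seconds

894.8 GiB = 960,784,184,115.2 bytes = 7,686,273,472,921.6 bits
100 Mbps = 100,000,000 bits/s
time = 7,686,273,472,921.6 / 100,000,000 = 76,863 s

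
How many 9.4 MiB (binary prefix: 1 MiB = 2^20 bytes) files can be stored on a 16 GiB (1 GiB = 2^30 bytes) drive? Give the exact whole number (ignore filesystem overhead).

Capacity: 16 GiB = 17,179,869,184 bytes
Per item: 9.4 MiB = 9,856,614.4 bytes
⌊17,179,869,184 / 9,856,614.4⌋ = 1,742

1,742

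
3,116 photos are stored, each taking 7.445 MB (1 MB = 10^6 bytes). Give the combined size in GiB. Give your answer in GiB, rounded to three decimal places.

Total = 3,116 × 7.445 MB = 23198.62 MB
= 23198.62 × 1,000,000 bytes = 23,198,620,000 bytes
1 GiB = 1,073,741,824 bytes
23,198,620,000 / 1,073,741,824 = 21.605 GiB

21.605 GiB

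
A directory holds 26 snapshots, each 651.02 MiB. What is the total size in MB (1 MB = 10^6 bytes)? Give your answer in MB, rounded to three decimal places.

Total = 26 × 651.02 MiB = 16926.52 MiB
= 16926.52 × 1,048,576 bytes = 17,748,742,635.52 bytes
1 MB = 1,000,000 bytes
17,748,742,635.52 / 1,000,000 = 17,748.743 MB

17,748.743 MB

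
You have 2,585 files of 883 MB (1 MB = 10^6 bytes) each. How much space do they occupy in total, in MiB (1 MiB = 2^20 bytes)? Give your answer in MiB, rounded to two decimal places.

Total = 2,585 × 883 MB = 2,282,555 MB
= 2,282,555 × 1,000,000 bytes = 2,282,555,000,000 bytes
1 MiB = 1,048,576 bytes
2,282,555,000,000 / 1,048,576 = 2,176,814.08 MiB

2,176,814.08 MiB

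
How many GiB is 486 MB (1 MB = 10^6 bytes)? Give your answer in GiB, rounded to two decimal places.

486 MB × 1,000,000 bytes/MB = 486,000,000 bytes
1 GiB = 2^30 bytes = 1,073,741,824 bytes
486,000,000 / 1,073,741,824 = 0.45 GiB

0.45 GiB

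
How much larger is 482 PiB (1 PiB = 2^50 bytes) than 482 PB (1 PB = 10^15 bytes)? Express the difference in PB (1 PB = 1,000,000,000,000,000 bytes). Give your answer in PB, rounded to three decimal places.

482 PiB = 482 × 1,125,899,906,842,624 = 542,683,755,098,144,768 bytes
482 PB = 482 × 1,000,000,000,000,000 = 482,000,000,000,000,000 bytes
difference = 60,683,755,098,144,768 bytes
60,683,755,098,144,768 / 1,000,000,000,000,000 = 60.684 PB

60.684 PB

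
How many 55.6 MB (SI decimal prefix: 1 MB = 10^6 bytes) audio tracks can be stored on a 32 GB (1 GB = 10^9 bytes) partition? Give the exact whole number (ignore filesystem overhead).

575

Capacity: 32 GB = 32,000,000,000 bytes
Per item: 55.6 MB = 55,600,000 bytes
⌊32,000,000,000 / 55,600,000⌋ = 575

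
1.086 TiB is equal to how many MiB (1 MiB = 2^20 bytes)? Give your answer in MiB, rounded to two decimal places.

1.086 TiB × 1,099,511,627,776 bytes/TiB = 1,194,069,627,764.736 bytes
1 MiB = 2^20 bytes = 1,048,576 bytes
1,194,069,627,764.736 / 1,048,576 = 1,138,753.54 MiB

1,138,753.54 MiB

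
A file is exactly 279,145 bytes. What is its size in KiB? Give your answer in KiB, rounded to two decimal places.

279,145 bytes given.
1 KiB = 1,024 bytes
279,145 / 1,024 = 272.60 KiB

272.60 KiB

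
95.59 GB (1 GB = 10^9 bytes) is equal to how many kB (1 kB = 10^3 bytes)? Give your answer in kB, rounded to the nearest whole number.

95.59 GB × 1,000,000,000 bytes/GB = 95,590,000,000 bytes
1 kB = 10^3 bytes = 1,000 bytes
95,590,000,000 / 1,000 = 95,590,000 kB

95,590,000 kB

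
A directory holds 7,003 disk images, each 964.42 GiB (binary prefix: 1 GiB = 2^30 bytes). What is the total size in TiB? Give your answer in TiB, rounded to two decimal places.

Total = 7,003 × 964.42 GiB = 6753833.26 GiB
= 6753833.26 × 1,073,741,824 bytes = 7,251,873,243,584,266.24 bytes
1 TiB = 1,099,511,627,776 bytes
7,251,873,243,584,266.24 / 1,099,511,627,776 = 6,595.54 TiB

6,595.54 TiB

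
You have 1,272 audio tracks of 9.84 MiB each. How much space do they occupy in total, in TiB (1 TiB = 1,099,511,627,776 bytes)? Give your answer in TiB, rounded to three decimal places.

0.012 TiB

Total = 1,272 × 9.84 MiB = 12516.48 MiB
= 12516.48 × 1,048,576 bytes = 13,124,480,532.48 bytes
1 TiB = 1,099,511,627,776 bytes
13,124,480,532.48 / 1,099,511,627,776 = 0.012 TiB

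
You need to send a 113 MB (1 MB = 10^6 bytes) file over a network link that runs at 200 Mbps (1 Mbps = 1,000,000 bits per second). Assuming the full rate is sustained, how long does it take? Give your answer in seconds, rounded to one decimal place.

113 MB = 113,000,000 bytes = 904,000,000 bits
200 Mbps = 200,000,000 bits/s
time = 904,000,000 / 200,000,000 = 4.5 s

4.5 seconds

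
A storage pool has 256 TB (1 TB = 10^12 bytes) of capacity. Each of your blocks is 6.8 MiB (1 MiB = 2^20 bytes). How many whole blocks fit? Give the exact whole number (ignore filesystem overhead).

Capacity: 256 TB = 256,000,000,000,000 bytes
Per item: 6.8 MiB = 7,130,316.8 bytes
⌊256,000,000,000,000 / 7,130,316.8⌋ = 35,903,033

35,903,033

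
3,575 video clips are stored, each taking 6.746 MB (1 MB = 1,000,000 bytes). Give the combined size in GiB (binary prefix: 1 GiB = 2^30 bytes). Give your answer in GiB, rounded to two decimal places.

22.46 GiB

Total = 3,575 × 6.746 MB = 24116.95 MB
= 24116.95 × 1,000,000 bytes = 24,116,950,000 bytes
1 GiB = 1,073,741,824 bytes
24,116,950,000 / 1,073,741,824 = 22.46 GiB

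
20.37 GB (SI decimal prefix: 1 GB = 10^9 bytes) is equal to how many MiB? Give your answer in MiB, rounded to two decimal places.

20.37 GB × 1,000,000,000 bytes/GB = 20,370,000,000 bytes
1 MiB = 1,048,576 bytes
20,370,000,000 / 1,048,576 = 19,426.35 MiB

19,426.35 MiB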